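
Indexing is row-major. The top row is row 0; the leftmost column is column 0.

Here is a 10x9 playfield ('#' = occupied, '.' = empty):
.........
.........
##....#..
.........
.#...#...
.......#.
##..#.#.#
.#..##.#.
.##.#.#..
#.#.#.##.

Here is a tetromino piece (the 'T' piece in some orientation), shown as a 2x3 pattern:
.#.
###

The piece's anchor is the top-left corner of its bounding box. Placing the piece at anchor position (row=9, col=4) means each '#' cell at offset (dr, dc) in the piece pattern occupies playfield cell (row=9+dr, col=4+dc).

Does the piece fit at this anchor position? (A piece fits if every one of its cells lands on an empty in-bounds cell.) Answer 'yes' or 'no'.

Answer: no

Derivation:
Check each piece cell at anchor (9, 4):
  offset (0,1) -> (9,5): empty -> OK
  offset (1,0) -> (10,4): out of bounds -> FAIL
  offset (1,1) -> (10,5): out of bounds -> FAIL
  offset (1,2) -> (10,6): out of bounds -> FAIL
All cells valid: no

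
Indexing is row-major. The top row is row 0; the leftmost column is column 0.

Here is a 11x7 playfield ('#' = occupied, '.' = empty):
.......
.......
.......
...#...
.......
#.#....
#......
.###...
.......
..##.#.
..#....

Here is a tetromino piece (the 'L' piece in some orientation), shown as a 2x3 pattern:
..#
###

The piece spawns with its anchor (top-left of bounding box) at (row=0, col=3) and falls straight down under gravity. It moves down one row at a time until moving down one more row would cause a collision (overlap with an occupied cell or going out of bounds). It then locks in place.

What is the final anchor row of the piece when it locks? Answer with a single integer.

Spawn at (row=0, col=3). Try each row:
  row 0: fits
  row 1: fits
  row 2: blocked -> lock at row 1

Answer: 1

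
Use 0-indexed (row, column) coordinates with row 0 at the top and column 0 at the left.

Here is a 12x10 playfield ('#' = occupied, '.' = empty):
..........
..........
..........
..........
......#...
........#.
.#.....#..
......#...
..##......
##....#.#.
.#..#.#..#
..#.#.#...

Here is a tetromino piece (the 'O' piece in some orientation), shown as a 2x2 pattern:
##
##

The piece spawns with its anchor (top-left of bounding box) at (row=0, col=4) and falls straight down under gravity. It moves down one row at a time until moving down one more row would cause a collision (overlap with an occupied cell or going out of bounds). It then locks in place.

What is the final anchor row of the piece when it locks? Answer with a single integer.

Answer: 8

Derivation:
Spawn at (row=0, col=4). Try each row:
  row 0: fits
  row 1: fits
  row 2: fits
  row 3: fits
  row 4: fits
  row 5: fits
  row 6: fits
  row 7: fits
  row 8: fits
  row 9: blocked -> lock at row 8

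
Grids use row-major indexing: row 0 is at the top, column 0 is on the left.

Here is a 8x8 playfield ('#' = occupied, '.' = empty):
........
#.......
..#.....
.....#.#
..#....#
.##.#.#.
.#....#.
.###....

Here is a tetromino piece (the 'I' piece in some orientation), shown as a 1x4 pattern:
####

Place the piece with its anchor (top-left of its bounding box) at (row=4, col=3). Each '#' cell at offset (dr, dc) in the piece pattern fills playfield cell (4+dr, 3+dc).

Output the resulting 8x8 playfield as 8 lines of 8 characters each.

Fill (4+0,3+0) = (4,3)
Fill (4+0,3+1) = (4,4)
Fill (4+0,3+2) = (4,5)
Fill (4+0,3+3) = (4,6)

Answer: ........
#.......
..#.....
.....#.#
..######
.##.#.#.
.#....#.
.###....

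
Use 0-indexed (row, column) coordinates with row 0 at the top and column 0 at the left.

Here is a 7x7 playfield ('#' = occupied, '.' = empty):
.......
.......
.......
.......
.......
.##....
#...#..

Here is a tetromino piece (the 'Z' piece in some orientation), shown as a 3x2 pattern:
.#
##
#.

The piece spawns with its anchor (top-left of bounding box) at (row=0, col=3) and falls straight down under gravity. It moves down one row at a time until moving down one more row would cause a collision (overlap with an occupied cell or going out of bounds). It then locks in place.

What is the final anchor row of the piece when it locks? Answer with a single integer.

Answer: 4

Derivation:
Spawn at (row=0, col=3). Try each row:
  row 0: fits
  row 1: fits
  row 2: fits
  row 3: fits
  row 4: fits
  row 5: blocked -> lock at row 4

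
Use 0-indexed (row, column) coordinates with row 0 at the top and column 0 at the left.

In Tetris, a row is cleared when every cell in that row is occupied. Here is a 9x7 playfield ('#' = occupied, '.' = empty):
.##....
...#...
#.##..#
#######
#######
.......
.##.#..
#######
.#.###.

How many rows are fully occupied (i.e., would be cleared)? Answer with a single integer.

Answer: 3

Derivation:
Check each row:
  row 0: 5 empty cells -> not full
  row 1: 6 empty cells -> not full
  row 2: 3 empty cells -> not full
  row 3: 0 empty cells -> FULL (clear)
  row 4: 0 empty cells -> FULL (clear)
  row 5: 7 empty cells -> not full
  row 6: 4 empty cells -> not full
  row 7: 0 empty cells -> FULL (clear)
  row 8: 3 empty cells -> not full
Total rows cleared: 3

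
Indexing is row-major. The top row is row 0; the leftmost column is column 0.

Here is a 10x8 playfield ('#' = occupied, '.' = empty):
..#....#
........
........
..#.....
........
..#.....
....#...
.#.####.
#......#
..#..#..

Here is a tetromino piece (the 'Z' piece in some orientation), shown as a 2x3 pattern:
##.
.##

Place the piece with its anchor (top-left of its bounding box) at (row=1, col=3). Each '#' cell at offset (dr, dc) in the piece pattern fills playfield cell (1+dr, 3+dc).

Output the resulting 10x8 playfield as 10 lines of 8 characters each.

Answer: ..#....#
...##...
....##..
..#.....
........
..#.....
....#...
.#.####.
#......#
..#..#..

Derivation:
Fill (1+0,3+0) = (1,3)
Fill (1+0,3+1) = (1,4)
Fill (1+1,3+1) = (2,4)
Fill (1+1,3+2) = (2,5)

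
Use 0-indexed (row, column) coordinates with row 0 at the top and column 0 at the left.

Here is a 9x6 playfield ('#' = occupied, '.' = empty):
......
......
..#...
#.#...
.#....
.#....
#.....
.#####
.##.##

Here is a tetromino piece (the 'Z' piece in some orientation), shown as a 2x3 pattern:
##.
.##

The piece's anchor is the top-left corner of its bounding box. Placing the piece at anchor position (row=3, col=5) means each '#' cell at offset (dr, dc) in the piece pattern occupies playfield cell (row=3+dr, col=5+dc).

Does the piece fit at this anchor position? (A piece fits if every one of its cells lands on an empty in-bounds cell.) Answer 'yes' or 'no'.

Check each piece cell at anchor (3, 5):
  offset (0,0) -> (3,5): empty -> OK
  offset (0,1) -> (3,6): out of bounds -> FAIL
  offset (1,1) -> (4,6): out of bounds -> FAIL
  offset (1,2) -> (4,7): out of bounds -> FAIL
All cells valid: no

Answer: no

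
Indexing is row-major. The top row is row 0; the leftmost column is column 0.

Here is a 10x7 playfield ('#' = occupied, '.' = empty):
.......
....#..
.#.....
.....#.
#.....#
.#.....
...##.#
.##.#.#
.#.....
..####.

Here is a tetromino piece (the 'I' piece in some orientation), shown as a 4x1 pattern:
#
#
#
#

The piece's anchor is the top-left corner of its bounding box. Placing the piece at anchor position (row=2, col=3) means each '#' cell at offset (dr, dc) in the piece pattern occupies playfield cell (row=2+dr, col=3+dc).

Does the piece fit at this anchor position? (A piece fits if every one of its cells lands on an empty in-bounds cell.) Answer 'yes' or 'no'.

Check each piece cell at anchor (2, 3):
  offset (0,0) -> (2,3): empty -> OK
  offset (1,0) -> (3,3): empty -> OK
  offset (2,0) -> (4,3): empty -> OK
  offset (3,0) -> (5,3): empty -> OK
All cells valid: yes

Answer: yes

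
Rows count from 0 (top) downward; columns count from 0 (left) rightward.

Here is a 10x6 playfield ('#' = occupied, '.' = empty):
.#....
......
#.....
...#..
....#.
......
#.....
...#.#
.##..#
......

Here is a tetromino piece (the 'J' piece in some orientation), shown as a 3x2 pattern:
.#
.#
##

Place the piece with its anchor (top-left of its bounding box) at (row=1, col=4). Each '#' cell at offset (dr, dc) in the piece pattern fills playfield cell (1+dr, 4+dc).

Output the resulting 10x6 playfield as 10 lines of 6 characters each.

Fill (1+0,4+1) = (1,5)
Fill (1+1,4+1) = (2,5)
Fill (1+2,4+0) = (3,4)
Fill (1+2,4+1) = (3,5)

Answer: .#....
.....#
#....#
...###
....#.
......
#.....
...#.#
.##..#
......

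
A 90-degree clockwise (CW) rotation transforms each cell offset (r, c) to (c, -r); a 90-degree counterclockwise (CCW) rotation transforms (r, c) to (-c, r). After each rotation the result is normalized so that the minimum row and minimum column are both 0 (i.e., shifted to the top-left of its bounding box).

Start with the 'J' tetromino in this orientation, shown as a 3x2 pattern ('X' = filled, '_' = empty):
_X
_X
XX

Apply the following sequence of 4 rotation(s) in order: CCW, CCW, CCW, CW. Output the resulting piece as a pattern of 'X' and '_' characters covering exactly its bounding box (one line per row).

Answer: XX
X_
X_

Derivation:
Start:
_X
_X
XX
After rotation 1 (CCW):
XXX
__X
After rotation 2 (CCW):
XX
X_
X_
After rotation 3 (CCW):
X__
XXX
After rotation 4 (CW):
XX
X_
X_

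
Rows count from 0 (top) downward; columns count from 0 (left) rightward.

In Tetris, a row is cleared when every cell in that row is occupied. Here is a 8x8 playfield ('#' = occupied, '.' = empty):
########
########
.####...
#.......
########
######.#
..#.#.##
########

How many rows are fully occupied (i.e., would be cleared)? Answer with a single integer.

Answer: 4

Derivation:
Check each row:
  row 0: 0 empty cells -> FULL (clear)
  row 1: 0 empty cells -> FULL (clear)
  row 2: 4 empty cells -> not full
  row 3: 7 empty cells -> not full
  row 4: 0 empty cells -> FULL (clear)
  row 5: 1 empty cell -> not full
  row 6: 4 empty cells -> not full
  row 7: 0 empty cells -> FULL (clear)
Total rows cleared: 4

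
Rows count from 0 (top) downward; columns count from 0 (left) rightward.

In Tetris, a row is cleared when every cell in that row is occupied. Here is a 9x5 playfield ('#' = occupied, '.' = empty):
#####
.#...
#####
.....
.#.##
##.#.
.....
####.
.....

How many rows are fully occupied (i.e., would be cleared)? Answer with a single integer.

Check each row:
  row 0: 0 empty cells -> FULL (clear)
  row 1: 4 empty cells -> not full
  row 2: 0 empty cells -> FULL (clear)
  row 3: 5 empty cells -> not full
  row 4: 2 empty cells -> not full
  row 5: 2 empty cells -> not full
  row 6: 5 empty cells -> not full
  row 7: 1 empty cell -> not full
  row 8: 5 empty cells -> not full
Total rows cleared: 2

Answer: 2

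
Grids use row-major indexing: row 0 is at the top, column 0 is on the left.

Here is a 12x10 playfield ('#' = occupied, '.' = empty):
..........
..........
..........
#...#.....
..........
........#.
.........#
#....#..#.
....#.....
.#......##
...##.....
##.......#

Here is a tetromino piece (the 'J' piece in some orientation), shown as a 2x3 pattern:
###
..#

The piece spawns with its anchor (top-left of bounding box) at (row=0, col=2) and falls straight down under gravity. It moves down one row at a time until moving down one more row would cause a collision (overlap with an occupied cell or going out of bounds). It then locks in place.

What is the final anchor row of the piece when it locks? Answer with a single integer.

Spawn at (row=0, col=2). Try each row:
  row 0: fits
  row 1: fits
  row 2: blocked -> lock at row 1

Answer: 1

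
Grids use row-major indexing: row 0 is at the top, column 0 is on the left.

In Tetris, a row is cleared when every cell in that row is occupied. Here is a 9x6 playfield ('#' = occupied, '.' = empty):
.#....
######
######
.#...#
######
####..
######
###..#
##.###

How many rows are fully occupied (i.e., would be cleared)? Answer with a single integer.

Answer: 4

Derivation:
Check each row:
  row 0: 5 empty cells -> not full
  row 1: 0 empty cells -> FULL (clear)
  row 2: 0 empty cells -> FULL (clear)
  row 3: 4 empty cells -> not full
  row 4: 0 empty cells -> FULL (clear)
  row 5: 2 empty cells -> not full
  row 6: 0 empty cells -> FULL (clear)
  row 7: 2 empty cells -> not full
  row 8: 1 empty cell -> not full
Total rows cleared: 4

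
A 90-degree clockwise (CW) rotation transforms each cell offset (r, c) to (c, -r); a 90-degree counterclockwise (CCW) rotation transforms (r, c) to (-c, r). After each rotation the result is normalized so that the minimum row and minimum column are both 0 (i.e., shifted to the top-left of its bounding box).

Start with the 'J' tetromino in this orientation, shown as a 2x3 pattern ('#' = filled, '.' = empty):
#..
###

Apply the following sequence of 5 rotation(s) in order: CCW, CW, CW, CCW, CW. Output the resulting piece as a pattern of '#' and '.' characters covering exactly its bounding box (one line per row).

Start:
#..
###
After rotation 1 (CCW):
.#
.#
##
After rotation 2 (CW):
#..
###
After rotation 3 (CW):
##
#.
#.
After rotation 4 (CCW):
#..
###
After rotation 5 (CW):
##
#.
#.

Answer: ##
#.
#.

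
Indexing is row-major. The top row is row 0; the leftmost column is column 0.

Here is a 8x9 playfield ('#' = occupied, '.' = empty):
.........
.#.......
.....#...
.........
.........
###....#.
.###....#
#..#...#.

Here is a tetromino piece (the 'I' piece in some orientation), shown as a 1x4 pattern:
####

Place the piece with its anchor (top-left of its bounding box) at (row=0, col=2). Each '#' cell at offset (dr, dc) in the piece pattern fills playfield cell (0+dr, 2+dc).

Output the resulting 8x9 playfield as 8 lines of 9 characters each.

Fill (0+0,2+0) = (0,2)
Fill (0+0,2+1) = (0,3)
Fill (0+0,2+2) = (0,4)
Fill (0+0,2+3) = (0,5)

Answer: ..####...
.#.......
.....#...
.........
.........
###....#.
.###....#
#..#...#.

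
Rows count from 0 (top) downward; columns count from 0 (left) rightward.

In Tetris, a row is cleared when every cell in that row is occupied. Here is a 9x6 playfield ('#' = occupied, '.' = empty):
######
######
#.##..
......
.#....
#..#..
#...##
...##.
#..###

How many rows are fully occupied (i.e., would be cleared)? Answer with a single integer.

Check each row:
  row 0: 0 empty cells -> FULL (clear)
  row 1: 0 empty cells -> FULL (clear)
  row 2: 3 empty cells -> not full
  row 3: 6 empty cells -> not full
  row 4: 5 empty cells -> not full
  row 5: 4 empty cells -> not full
  row 6: 3 empty cells -> not full
  row 7: 4 empty cells -> not full
  row 8: 2 empty cells -> not full
Total rows cleared: 2

Answer: 2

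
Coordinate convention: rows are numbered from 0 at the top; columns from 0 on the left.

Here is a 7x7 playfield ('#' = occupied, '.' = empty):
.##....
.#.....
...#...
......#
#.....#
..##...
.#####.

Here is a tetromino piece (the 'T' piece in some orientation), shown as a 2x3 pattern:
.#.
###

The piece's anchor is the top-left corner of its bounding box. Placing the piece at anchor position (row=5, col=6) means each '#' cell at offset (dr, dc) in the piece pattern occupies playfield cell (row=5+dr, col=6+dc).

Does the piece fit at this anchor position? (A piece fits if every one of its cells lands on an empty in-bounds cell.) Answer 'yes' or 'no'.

Answer: no

Derivation:
Check each piece cell at anchor (5, 6):
  offset (0,1) -> (5,7): out of bounds -> FAIL
  offset (1,0) -> (6,6): empty -> OK
  offset (1,1) -> (6,7): out of bounds -> FAIL
  offset (1,2) -> (6,8): out of bounds -> FAIL
All cells valid: no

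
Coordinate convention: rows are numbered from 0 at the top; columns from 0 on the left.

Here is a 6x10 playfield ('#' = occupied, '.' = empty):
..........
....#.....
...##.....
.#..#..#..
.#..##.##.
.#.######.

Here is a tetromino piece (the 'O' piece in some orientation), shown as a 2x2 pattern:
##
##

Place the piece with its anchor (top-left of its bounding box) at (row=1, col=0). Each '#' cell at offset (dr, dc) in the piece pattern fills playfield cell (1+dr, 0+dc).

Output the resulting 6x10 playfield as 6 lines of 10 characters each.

Answer: ..........
##..#.....
##.##.....
.#..#..#..
.#..##.##.
.#.######.

Derivation:
Fill (1+0,0+0) = (1,0)
Fill (1+0,0+1) = (1,1)
Fill (1+1,0+0) = (2,0)
Fill (1+1,0+1) = (2,1)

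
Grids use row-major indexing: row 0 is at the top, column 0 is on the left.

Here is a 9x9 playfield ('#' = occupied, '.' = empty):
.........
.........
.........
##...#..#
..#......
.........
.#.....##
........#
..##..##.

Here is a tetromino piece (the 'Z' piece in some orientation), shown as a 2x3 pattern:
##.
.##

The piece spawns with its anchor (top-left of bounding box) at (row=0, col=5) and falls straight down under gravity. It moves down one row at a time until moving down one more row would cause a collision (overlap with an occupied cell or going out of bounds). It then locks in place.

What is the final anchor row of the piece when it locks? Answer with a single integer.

Answer: 2

Derivation:
Spawn at (row=0, col=5). Try each row:
  row 0: fits
  row 1: fits
  row 2: fits
  row 3: blocked -> lock at row 2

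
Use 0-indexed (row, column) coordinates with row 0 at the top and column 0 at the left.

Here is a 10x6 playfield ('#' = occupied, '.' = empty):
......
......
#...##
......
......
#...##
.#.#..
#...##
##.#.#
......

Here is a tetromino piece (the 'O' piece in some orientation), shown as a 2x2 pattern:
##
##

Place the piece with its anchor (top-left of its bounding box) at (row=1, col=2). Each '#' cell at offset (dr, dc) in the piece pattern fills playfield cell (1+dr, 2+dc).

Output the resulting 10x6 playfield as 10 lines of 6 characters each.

Answer: ......
..##..
#.####
......
......
#...##
.#.#..
#...##
##.#.#
......

Derivation:
Fill (1+0,2+0) = (1,2)
Fill (1+0,2+1) = (1,3)
Fill (1+1,2+0) = (2,2)
Fill (1+1,2+1) = (2,3)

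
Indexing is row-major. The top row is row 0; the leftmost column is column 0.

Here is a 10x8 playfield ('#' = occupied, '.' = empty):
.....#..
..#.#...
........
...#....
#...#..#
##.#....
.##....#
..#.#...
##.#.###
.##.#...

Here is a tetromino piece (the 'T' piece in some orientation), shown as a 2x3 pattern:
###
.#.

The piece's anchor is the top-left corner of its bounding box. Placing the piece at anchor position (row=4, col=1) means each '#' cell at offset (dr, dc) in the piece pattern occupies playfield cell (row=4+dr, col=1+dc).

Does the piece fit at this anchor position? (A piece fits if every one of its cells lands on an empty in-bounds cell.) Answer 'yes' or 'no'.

Check each piece cell at anchor (4, 1):
  offset (0,0) -> (4,1): empty -> OK
  offset (0,1) -> (4,2): empty -> OK
  offset (0,2) -> (4,3): empty -> OK
  offset (1,1) -> (5,2): empty -> OK
All cells valid: yes

Answer: yes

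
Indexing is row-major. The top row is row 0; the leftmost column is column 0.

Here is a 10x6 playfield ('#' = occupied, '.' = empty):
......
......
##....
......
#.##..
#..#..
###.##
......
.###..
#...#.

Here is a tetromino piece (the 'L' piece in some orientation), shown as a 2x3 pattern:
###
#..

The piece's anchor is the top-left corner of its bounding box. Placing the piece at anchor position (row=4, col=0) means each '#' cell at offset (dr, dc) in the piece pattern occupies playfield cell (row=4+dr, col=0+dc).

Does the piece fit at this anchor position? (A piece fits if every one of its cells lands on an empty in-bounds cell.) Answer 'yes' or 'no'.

Check each piece cell at anchor (4, 0):
  offset (0,0) -> (4,0): occupied ('#') -> FAIL
  offset (0,1) -> (4,1): empty -> OK
  offset (0,2) -> (4,2): occupied ('#') -> FAIL
  offset (1,0) -> (5,0): occupied ('#') -> FAIL
All cells valid: no

Answer: no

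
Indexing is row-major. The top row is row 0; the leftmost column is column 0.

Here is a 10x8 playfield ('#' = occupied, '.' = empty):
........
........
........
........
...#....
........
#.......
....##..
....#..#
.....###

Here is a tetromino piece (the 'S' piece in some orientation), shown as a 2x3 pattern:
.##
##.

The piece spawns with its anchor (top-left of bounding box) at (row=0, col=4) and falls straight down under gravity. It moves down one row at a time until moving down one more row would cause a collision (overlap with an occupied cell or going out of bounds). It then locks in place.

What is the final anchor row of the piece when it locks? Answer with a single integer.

Spawn at (row=0, col=4). Try each row:
  row 0: fits
  row 1: fits
  row 2: fits
  row 3: fits
  row 4: fits
  row 5: fits
  row 6: blocked -> lock at row 5

Answer: 5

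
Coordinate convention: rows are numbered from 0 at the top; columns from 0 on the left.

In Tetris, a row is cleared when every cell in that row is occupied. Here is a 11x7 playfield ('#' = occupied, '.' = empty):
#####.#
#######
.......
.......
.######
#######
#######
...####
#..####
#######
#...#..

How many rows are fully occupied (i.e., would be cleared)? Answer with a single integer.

Check each row:
  row 0: 1 empty cell -> not full
  row 1: 0 empty cells -> FULL (clear)
  row 2: 7 empty cells -> not full
  row 3: 7 empty cells -> not full
  row 4: 1 empty cell -> not full
  row 5: 0 empty cells -> FULL (clear)
  row 6: 0 empty cells -> FULL (clear)
  row 7: 3 empty cells -> not full
  row 8: 2 empty cells -> not full
  row 9: 0 empty cells -> FULL (clear)
  row 10: 5 empty cells -> not full
Total rows cleared: 4

Answer: 4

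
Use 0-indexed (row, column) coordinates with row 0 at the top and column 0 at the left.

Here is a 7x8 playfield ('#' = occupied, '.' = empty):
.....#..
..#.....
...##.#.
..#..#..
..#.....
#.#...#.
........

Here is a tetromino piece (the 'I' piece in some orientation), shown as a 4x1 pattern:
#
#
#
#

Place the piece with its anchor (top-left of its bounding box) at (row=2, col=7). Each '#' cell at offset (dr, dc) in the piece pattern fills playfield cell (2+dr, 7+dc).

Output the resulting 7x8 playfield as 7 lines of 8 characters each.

Answer: .....#..
..#.....
...##.##
..#..#.#
..#....#
#.#...##
........

Derivation:
Fill (2+0,7+0) = (2,7)
Fill (2+1,7+0) = (3,7)
Fill (2+2,7+0) = (4,7)
Fill (2+3,7+0) = (5,7)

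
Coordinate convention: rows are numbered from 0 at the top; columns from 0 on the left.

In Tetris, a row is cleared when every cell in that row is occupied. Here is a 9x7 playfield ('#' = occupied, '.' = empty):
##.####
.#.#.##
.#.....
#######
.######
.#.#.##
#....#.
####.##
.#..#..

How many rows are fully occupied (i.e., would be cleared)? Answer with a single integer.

Answer: 1

Derivation:
Check each row:
  row 0: 1 empty cell -> not full
  row 1: 3 empty cells -> not full
  row 2: 6 empty cells -> not full
  row 3: 0 empty cells -> FULL (clear)
  row 4: 1 empty cell -> not full
  row 5: 3 empty cells -> not full
  row 6: 5 empty cells -> not full
  row 7: 1 empty cell -> not full
  row 8: 5 empty cells -> not full
Total rows cleared: 1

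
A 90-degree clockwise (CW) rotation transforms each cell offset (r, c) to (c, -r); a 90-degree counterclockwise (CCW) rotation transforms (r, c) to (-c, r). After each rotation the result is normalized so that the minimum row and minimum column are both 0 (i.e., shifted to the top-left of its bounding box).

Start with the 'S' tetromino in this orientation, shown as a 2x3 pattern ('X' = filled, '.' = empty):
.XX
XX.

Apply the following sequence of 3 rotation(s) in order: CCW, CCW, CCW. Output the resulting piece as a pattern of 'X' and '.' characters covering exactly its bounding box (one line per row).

Answer: X.
XX
.X

Derivation:
Start:
.XX
XX.
After rotation 1 (CCW):
X.
XX
.X
After rotation 2 (CCW):
.XX
XX.
After rotation 3 (CCW):
X.
XX
.X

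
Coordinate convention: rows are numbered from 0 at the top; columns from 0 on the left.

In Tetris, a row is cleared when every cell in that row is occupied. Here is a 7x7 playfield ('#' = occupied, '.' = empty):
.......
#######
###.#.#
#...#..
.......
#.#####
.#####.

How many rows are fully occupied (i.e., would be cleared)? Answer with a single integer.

Check each row:
  row 0: 7 empty cells -> not full
  row 1: 0 empty cells -> FULL (clear)
  row 2: 2 empty cells -> not full
  row 3: 5 empty cells -> not full
  row 4: 7 empty cells -> not full
  row 5: 1 empty cell -> not full
  row 6: 2 empty cells -> not full
Total rows cleared: 1

Answer: 1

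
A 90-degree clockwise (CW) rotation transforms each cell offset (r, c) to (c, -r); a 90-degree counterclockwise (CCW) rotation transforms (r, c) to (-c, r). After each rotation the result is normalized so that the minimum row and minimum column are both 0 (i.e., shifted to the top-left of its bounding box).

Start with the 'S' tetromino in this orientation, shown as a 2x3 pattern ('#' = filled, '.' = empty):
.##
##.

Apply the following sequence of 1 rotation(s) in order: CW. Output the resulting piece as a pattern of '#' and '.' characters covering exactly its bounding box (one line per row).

Start:
.##
##.
After rotation 1 (CW):
#.
##
.#

Answer: #.
##
.#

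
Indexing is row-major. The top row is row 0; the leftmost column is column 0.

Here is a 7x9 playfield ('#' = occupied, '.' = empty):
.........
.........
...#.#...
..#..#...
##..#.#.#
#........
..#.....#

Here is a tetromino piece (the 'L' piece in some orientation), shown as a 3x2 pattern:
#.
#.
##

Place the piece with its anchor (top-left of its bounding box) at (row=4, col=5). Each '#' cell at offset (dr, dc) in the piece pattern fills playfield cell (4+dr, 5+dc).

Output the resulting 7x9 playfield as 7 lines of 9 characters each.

Answer: .........
.........
...#.#...
..#..#...
##..###.#
#....#...
..#..##.#

Derivation:
Fill (4+0,5+0) = (4,5)
Fill (4+1,5+0) = (5,5)
Fill (4+2,5+0) = (6,5)
Fill (4+2,5+1) = (6,6)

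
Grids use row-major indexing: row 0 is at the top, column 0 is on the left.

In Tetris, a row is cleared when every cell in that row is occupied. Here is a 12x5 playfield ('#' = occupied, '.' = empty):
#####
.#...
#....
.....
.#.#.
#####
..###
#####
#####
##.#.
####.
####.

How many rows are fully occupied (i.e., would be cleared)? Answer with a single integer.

Check each row:
  row 0: 0 empty cells -> FULL (clear)
  row 1: 4 empty cells -> not full
  row 2: 4 empty cells -> not full
  row 3: 5 empty cells -> not full
  row 4: 3 empty cells -> not full
  row 5: 0 empty cells -> FULL (clear)
  row 6: 2 empty cells -> not full
  row 7: 0 empty cells -> FULL (clear)
  row 8: 0 empty cells -> FULL (clear)
  row 9: 2 empty cells -> not full
  row 10: 1 empty cell -> not full
  row 11: 1 empty cell -> not full
Total rows cleared: 4

Answer: 4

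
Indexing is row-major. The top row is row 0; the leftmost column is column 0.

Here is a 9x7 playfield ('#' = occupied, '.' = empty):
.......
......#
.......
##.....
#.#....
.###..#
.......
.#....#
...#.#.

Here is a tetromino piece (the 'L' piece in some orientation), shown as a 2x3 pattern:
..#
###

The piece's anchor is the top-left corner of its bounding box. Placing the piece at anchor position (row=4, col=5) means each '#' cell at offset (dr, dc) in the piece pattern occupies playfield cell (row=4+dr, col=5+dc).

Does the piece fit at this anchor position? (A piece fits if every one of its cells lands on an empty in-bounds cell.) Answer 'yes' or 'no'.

Check each piece cell at anchor (4, 5):
  offset (0,2) -> (4,7): out of bounds -> FAIL
  offset (1,0) -> (5,5): empty -> OK
  offset (1,1) -> (5,6): occupied ('#') -> FAIL
  offset (1,2) -> (5,7): out of bounds -> FAIL
All cells valid: no

Answer: no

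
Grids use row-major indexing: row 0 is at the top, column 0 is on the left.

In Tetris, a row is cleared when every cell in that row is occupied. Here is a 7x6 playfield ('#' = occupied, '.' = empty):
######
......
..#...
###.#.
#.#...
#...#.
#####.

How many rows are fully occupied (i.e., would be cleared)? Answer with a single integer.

Check each row:
  row 0: 0 empty cells -> FULL (clear)
  row 1: 6 empty cells -> not full
  row 2: 5 empty cells -> not full
  row 3: 2 empty cells -> not full
  row 4: 4 empty cells -> not full
  row 5: 4 empty cells -> not full
  row 6: 1 empty cell -> not full
Total rows cleared: 1

Answer: 1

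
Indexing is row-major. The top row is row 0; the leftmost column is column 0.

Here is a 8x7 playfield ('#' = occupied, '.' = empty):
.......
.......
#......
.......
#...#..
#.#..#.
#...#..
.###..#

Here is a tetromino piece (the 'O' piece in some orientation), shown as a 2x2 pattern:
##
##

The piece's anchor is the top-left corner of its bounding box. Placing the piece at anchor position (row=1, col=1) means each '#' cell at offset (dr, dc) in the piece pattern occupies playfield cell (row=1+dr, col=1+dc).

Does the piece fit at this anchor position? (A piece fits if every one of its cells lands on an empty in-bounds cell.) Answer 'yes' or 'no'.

Answer: yes

Derivation:
Check each piece cell at anchor (1, 1):
  offset (0,0) -> (1,1): empty -> OK
  offset (0,1) -> (1,2): empty -> OK
  offset (1,0) -> (2,1): empty -> OK
  offset (1,1) -> (2,2): empty -> OK
All cells valid: yes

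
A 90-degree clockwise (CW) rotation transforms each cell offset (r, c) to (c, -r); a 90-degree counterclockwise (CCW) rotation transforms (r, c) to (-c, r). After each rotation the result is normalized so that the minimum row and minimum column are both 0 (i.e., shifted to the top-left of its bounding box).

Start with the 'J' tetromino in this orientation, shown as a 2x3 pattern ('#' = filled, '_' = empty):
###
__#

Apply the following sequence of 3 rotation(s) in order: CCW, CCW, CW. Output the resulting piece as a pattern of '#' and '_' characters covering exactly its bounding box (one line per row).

Answer: ##
#_
#_

Derivation:
Start:
###
__#
After rotation 1 (CCW):
##
#_
#_
After rotation 2 (CCW):
#__
###
After rotation 3 (CW):
##
#_
#_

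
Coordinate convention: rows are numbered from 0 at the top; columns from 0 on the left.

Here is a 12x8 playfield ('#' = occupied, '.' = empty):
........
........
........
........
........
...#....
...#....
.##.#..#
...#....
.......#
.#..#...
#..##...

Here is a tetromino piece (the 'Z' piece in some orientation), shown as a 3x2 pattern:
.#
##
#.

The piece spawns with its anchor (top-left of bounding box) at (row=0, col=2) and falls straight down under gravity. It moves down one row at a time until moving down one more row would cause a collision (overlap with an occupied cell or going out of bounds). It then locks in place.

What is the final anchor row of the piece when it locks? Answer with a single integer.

Answer: 3

Derivation:
Spawn at (row=0, col=2). Try each row:
  row 0: fits
  row 1: fits
  row 2: fits
  row 3: fits
  row 4: blocked -> lock at row 3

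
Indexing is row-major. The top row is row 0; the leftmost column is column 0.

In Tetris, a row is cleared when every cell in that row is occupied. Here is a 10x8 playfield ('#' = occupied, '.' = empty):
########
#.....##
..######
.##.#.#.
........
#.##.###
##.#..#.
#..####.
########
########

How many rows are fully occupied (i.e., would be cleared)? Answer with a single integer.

Answer: 3

Derivation:
Check each row:
  row 0: 0 empty cells -> FULL (clear)
  row 1: 5 empty cells -> not full
  row 2: 2 empty cells -> not full
  row 3: 4 empty cells -> not full
  row 4: 8 empty cells -> not full
  row 5: 2 empty cells -> not full
  row 6: 4 empty cells -> not full
  row 7: 3 empty cells -> not full
  row 8: 0 empty cells -> FULL (clear)
  row 9: 0 empty cells -> FULL (clear)
Total rows cleared: 3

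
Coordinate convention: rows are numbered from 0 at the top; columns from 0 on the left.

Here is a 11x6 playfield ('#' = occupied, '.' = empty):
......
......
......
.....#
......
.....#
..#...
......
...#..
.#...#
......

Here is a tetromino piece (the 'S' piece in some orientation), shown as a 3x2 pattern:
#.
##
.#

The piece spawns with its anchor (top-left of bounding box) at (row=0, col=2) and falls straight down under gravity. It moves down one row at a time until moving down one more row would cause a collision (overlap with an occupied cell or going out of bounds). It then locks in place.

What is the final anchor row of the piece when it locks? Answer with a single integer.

Spawn at (row=0, col=2). Try each row:
  row 0: fits
  row 1: fits
  row 2: fits
  row 3: fits
  row 4: fits
  row 5: blocked -> lock at row 4

Answer: 4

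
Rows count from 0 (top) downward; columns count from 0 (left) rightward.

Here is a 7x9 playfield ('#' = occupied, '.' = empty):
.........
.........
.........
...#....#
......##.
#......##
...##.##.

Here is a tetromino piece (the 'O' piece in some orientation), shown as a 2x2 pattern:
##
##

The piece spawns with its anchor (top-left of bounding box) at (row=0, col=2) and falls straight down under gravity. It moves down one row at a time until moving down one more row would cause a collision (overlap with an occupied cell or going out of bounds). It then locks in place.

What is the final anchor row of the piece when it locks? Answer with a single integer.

Spawn at (row=0, col=2). Try each row:
  row 0: fits
  row 1: fits
  row 2: blocked -> lock at row 1

Answer: 1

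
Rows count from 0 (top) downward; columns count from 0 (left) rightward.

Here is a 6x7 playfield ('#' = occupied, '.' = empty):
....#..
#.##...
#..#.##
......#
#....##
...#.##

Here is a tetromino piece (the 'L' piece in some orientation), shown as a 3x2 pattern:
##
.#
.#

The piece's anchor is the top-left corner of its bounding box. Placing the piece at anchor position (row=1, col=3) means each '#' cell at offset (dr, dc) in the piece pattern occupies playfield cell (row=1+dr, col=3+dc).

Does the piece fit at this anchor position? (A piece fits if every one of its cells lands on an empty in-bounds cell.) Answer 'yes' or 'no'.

Check each piece cell at anchor (1, 3):
  offset (0,0) -> (1,3): occupied ('#') -> FAIL
  offset (0,1) -> (1,4): empty -> OK
  offset (1,1) -> (2,4): empty -> OK
  offset (2,1) -> (3,4): empty -> OK
All cells valid: no

Answer: no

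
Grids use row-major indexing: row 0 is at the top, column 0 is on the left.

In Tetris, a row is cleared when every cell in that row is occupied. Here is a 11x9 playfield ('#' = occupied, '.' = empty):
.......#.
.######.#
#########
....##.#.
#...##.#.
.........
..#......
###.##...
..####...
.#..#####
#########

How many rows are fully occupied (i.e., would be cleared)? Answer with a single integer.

Answer: 2

Derivation:
Check each row:
  row 0: 8 empty cells -> not full
  row 1: 2 empty cells -> not full
  row 2: 0 empty cells -> FULL (clear)
  row 3: 6 empty cells -> not full
  row 4: 5 empty cells -> not full
  row 5: 9 empty cells -> not full
  row 6: 8 empty cells -> not full
  row 7: 4 empty cells -> not full
  row 8: 5 empty cells -> not full
  row 9: 3 empty cells -> not full
  row 10: 0 empty cells -> FULL (clear)
Total rows cleared: 2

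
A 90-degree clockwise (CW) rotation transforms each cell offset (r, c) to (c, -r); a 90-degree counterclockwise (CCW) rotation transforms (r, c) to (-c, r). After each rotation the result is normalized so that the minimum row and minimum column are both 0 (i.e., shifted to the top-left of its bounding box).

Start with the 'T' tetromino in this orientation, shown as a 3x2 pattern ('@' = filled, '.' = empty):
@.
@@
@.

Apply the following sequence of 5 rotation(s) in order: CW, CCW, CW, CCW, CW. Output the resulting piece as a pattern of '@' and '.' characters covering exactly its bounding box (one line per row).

Start:
@.
@@
@.
After rotation 1 (CW):
@@@
.@.
After rotation 2 (CCW):
@.
@@
@.
After rotation 3 (CW):
@@@
.@.
After rotation 4 (CCW):
@.
@@
@.
After rotation 5 (CW):
@@@
.@.

Answer: @@@
.@.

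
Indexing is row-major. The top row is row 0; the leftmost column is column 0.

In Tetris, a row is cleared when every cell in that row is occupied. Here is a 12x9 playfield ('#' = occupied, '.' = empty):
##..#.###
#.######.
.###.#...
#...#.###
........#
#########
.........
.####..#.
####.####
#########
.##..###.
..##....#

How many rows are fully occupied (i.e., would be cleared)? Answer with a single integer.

Check each row:
  row 0: 3 empty cells -> not full
  row 1: 2 empty cells -> not full
  row 2: 5 empty cells -> not full
  row 3: 4 empty cells -> not full
  row 4: 8 empty cells -> not full
  row 5: 0 empty cells -> FULL (clear)
  row 6: 9 empty cells -> not full
  row 7: 4 empty cells -> not full
  row 8: 1 empty cell -> not full
  row 9: 0 empty cells -> FULL (clear)
  row 10: 4 empty cells -> not full
  row 11: 6 empty cells -> not full
Total rows cleared: 2

Answer: 2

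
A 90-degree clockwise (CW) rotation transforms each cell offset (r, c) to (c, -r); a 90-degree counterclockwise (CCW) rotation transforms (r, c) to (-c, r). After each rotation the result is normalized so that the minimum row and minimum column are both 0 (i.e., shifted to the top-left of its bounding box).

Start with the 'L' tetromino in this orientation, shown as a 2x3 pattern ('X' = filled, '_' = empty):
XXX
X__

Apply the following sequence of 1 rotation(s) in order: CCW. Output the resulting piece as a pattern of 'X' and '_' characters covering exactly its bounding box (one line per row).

Answer: X_
X_
XX

Derivation:
Start:
XXX
X__
After rotation 1 (CCW):
X_
X_
XX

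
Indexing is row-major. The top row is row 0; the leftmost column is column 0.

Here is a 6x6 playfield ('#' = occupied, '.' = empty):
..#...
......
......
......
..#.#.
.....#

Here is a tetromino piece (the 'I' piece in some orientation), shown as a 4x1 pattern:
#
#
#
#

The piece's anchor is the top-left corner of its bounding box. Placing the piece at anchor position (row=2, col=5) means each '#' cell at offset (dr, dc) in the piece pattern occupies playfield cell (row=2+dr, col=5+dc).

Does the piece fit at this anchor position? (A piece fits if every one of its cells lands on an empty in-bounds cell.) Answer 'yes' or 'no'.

Answer: no

Derivation:
Check each piece cell at anchor (2, 5):
  offset (0,0) -> (2,5): empty -> OK
  offset (1,0) -> (3,5): empty -> OK
  offset (2,0) -> (4,5): empty -> OK
  offset (3,0) -> (5,5): occupied ('#') -> FAIL
All cells valid: no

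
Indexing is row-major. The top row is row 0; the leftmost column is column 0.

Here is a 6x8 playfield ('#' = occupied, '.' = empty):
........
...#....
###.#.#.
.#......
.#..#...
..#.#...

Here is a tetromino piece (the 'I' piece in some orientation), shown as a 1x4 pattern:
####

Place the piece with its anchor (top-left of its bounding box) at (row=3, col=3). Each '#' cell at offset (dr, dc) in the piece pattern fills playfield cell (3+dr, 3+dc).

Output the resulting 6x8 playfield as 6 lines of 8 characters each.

Answer: ........
...#....
###.#.#.
.#.####.
.#..#...
..#.#...

Derivation:
Fill (3+0,3+0) = (3,3)
Fill (3+0,3+1) = (3,4)
Fill (3+0,3+2) = (3,5)
Fill (3+0,3+3) = (3,6)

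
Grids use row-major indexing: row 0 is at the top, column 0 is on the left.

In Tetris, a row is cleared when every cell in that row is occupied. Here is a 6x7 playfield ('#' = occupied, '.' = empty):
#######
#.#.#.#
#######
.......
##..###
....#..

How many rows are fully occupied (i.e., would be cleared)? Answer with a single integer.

Answer: 2

Derivation:
Check each row:
  row 0: 0 empty cells -> FULL (clear)
  row 1: 3 empty cells -> not full
  row 2: 0 empty cells -> FULL (clear)
  row 3: 7 empty cells -> not full
  row 4: 2 empty cells -> not full
  row 5: 6 empty cells -> not full
Total rows cleared: 2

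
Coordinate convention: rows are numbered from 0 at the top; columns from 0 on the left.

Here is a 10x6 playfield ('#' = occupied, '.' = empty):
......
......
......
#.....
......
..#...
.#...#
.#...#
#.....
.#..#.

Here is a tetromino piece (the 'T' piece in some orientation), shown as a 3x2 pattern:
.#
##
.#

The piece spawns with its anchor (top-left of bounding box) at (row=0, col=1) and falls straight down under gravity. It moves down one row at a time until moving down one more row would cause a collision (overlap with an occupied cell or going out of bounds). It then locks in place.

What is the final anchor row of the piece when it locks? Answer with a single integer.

Spawn at (row=0, col=1). Try each row:
  row 0: fits
  row 1: fits
  row 2: fits
  row 3: blocked -> lock at row 2

Answer: 2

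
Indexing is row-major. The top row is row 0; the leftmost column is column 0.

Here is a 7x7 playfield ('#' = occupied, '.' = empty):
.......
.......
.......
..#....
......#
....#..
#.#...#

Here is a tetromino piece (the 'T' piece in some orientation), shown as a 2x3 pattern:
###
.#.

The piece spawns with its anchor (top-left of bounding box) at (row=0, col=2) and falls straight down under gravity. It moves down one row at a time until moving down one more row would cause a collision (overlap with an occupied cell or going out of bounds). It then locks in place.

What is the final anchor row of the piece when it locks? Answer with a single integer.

Spawn at (row=0, col=2). Try each row:
  row 0: fits
  row 1: fits
  row 2: fits
  row 3: blocked -> lock at row 2

Answer: 2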